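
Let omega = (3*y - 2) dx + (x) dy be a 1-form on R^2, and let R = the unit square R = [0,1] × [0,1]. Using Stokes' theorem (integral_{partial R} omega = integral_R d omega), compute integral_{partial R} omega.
integral_(partial R) omega = -2

Stokes: integral_partial_R omega = integral_R d omega with d omega = (∂Q/∂x - ∂P/∂y) dx ∧ dy.
  ∂Q/∂x = 1
  ∂P/∂y = 3
  integrand = ∂Q/∂x - ∂P/∂y = -2.
Integrating over R: integral_0^1 integral_0^1 (-2) dx dy = -2.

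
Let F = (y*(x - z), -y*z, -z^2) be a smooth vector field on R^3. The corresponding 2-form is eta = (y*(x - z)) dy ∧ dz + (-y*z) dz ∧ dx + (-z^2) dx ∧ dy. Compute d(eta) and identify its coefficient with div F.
d(eta) = (y - 3*z) dx ∧ dy ∧ dz; div F = y - 3*z

For a 2-form in R^3 of the form above, applying d gives a 3-form with coefficient ∂P/∂x + ∂Q/∂y + ∂R/∂z:
  ∂P/∂x = y
  ∂Q/∂y = -z
  ∂R/∂z = -2*z
Sum = y - 3*z, which is exactly div F.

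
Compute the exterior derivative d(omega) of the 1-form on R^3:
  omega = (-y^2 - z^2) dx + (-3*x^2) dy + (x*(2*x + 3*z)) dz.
d(omega) = (-6*x + 2*y) dx ∧ dy + (4*x + 5*z) dx ∧ dz

For a 1-form omega = sum_i f_i dx_i, the exterior derivative is
  d(omega) = sum_{i < j} (∂f_j/∂x_i - ∂f_i/∂x_j) dx_i ∧ dx_j.
  coefficient of dx ∧ dy: ∂f_2/∂x - ∂f_1/∂y = ∂(-3*x^2)/∂x - ∂(-y^2 - z^2)/∂y = -6*x + 2*y
  coefficient of dx ∧ dz: ∂f_3/∂x - ∂f_1/∂z = ∂(x*(2*x + 3*z))/∂x - ∂(-y^2 - z^2)/∂z = 4*x + 5*z
Assembling: d(omega) = (-6*x + 2*y) dx ∧ dy + (4*x + 5*z) dx ∧ dz.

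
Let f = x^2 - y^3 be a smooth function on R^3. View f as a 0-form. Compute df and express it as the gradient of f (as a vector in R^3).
df = (2*x) dx + (-3*y^2) dy + (0) dz; grad f = (2*x, -3*y^2, 0)

For a 0-form f, d f = (∂f/∂x) dx + (∂f/∂y) dy + (∂f/∂z) dz. The components of the vector representation are exactly the entries of grad f in Cartesian coordinates:
  ∂f/∂x = 2*x
  ∂f/∂y = -3*y^2
  ∂f/∂z = 0.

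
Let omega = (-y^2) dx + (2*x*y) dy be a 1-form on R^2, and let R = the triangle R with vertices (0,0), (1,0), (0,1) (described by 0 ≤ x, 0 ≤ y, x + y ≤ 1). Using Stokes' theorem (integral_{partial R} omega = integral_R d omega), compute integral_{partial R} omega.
integral_(partial R) omega = 2/3

Stokes: integral_partial_R omega = integral_R d omega with d omega = (∂Q/∂x - ∂P/∂y) dx ∧ dy.
  ∂Q/∂x = 2*y
  ∂P/∂y = -2*y
  integrand = ∂Q/∂x - ∂P/∂y = 4*y.
Integrating over R: integral_0^1 integral_0^{1-x} (4*y) dy dx = 2/3.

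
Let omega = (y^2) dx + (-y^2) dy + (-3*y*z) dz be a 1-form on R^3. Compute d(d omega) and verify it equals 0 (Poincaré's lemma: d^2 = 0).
d(d omega) = 0

Step 1: d omega = sum_{i<j} (∂f_j/∂x_i - ∂f_i/∂x_j) dx_i ∧ dx_j:
  coeff of dx ∧ dy: -2*y
  coeff of dx ∧ dz: 0
  coeff of dy ∧ dz: -3*z
Step 2: Apply d again to each 2-form coefficient. The only possible 3-form in R^3 is dx ∧ dy ∧ dz, with coefficient
  ∂(coeff of dy∧dz)/∂x - ∂(coeff of dx∧dz)/∂y + ∂(coeff of dx∧dy)/∂z
  = ∂/∂x (-3*z) - ∂/∂y (0) + ∂/∂z (-2*y).
Each of these terms simplifies to sums of mixed partials that cancel in pairs. The result is 0 (by equality of mixed partials for smooth functions — Schwarz / Clairaut).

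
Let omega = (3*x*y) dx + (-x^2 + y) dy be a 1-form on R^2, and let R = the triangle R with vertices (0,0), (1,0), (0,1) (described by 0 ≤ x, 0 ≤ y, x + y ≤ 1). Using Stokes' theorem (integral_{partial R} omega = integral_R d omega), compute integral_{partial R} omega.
integral_(partial R) omega = -5/6

Stokes: integral_partial_R omega = integral_R d omega with d omega = (∂Q/∂x - ∂P/∂y) dx ∧ dy.
  ∂Q/∂x = -2*x
  ∂P/∂y = 3*x
  integrand = ∂Q/∂x - ∂P/∂y = -5*x.
Integrating over R: integral_0^1 integral_0^{1-x} (-5*x) dy dx = -5/6.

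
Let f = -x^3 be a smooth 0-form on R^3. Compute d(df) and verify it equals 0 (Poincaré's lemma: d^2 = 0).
d(df) = 0

Step 1: df = sum_i (∂f/∂x_i) dx_i = (-3*x^2) dx + (0) dy + (0) dz.
Step 2: Apply d again. Using the 1-form formula, the coefficient of dx ∧ dy in d(df) is ∂^2 f/∂x ∂y - ∂^2 f/∂y ∂x = (0) - (0) = 0 (equality of mixed partials for smooth f).
Similarly for dx ∧ dz and dy ∧ dz — all coefficients vanish. So d(df) = 0.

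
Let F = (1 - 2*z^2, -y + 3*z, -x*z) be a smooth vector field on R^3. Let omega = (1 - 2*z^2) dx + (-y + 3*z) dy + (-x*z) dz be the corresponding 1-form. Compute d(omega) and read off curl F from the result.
d(omega) = (-3) dy ∧ dz + (-3*z) dz ∧ dx + (0) dx ∧ dy; curl F = (-3, -3*z, 0)

d omega = sum_{i<j} (∂f_j/∂x_i - ∂f_i/∂x_j) dx_i ∧ dx_j. Under the identification (dy ∧ dz, dz ∧ dx, dx ∧ dy) ↔ (e_x, e_y, e_z), the coefficients are exactly the components of curl F. Compute:
  ∂R/∂y - ∂Q/∂z = (0) - (3) = -3
  ∂P/∂z - ∂R/∂x = (-4*z) - (-z) = -3*z
  ∂Q/∂x - ∂P/∂y = (0) - (0) = 0.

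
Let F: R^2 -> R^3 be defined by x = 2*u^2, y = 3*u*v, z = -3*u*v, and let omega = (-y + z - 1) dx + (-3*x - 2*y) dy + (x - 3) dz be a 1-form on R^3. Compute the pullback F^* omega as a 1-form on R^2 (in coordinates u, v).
F^* omega = (-48*u^2*v - 18*u*v^2 - 4*u + 9*v) du + (3*u*(-8*u^2 - 6*u*v + 3)) dv

Using F^*(f dg) = (f ∘ F) d(g ∘ F), substitute each coordinate x_i by F_i(u, v) in f_i, and replace dx_i by d F_i = (∂F_i/∂u) du + (∂F_i/∂v) dv.
  For the x component: f_1(F) = -6*u*v - 1; d F_1 = (4*u) du + (0) dv
  For the y component: f_2(F) = 6*u*(-u - v); d F_2 = (3*v) du + (3*u) dv
  For the z component: f_3(F) = 2*u^2 - 3; d F_3 = (-3*v) du + (-3*u) dv
Combining and collecting du, dv coefficients:
  coeff of du: -48*u^2*v - 18*u*v^2 - 4*u + 9*v
  coeff of dv: 3*u*(-8*u^2 - 6*u*v + 3)
F^* omega = (-48*u^2*v - 18*u*v^2 - 4*u + 9*v) du + (3*u*(-8*u^2 - 6*u*v + 3)) dv.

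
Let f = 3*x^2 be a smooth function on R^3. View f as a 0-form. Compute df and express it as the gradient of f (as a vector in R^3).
df = (6*x) dx + (0) dy + (0) dz; grad f = (6*x, 0, 0)

For a 0-form f, d f = (∂f/∂x) dx + (∂f/∂y) dy + (∂f/∂z) dz. The components of the vector representation are exactly the entries of grad f in Cartesian coordinates:
  ∂f/∂x = 6*x
  ∂f/∂y = 0
  ∂f/∂z = 0.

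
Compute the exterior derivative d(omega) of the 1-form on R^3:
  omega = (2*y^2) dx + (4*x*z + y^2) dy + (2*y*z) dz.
d(omega) = (-4*y + 4*z) dx ∧ dy + (-4*x + 2*z) dy ∧ dz

For a 1-form omega = sum_i f_i dx_i, the exterior derivative is
  d(omega) = sum_{i < j} (∂f_j/∂x_i - ∂f_i/∂x_j) dx_i ∧ dx_j.
  coefficient of dx ∧ dy: ∂f_2/∂x - ∂f_1/∂y = ∂(4*x*z + y^2)/∂x - ∂(2*y^2)/∂y = -4*y + 4*z
  coefficient of dy ∧ dz: ∂f_3/∂y - ∂f_2/∂z = ∂(2*y*z)/∂y - ∂(4*x*z + y^2)/∂z = -4*x + 2*z
Assembling: d(omega) = (-4*y + 4*z) dx ∧ dy + (-4*x + 2*z) dy ∧ dz.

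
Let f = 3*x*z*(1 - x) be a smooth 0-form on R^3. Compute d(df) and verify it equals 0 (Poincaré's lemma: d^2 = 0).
d(df) = 0

Step 1: df = sum_i (∂f/∂x_i) dx_i = (3*z*(1 - 2*x)) dx + (0) dy + (3*x*(1 - x)) dz.
Step 2: Apply d again. Using the 1-form formula, the coefficient of dx ∧ dy in d(df) is ∂^2 f/∂x ∂y - ∂^2 f/∂y ∂x = (0) - (0) = 0 (equality of mixed partials for smooth f).
Similarly for dx ∧ dz and dy ∧ dz — all coefficients vanish. So d(df) = 0.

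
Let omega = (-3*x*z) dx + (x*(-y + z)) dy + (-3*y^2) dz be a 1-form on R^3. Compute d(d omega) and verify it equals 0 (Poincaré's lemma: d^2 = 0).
d(d omega) = 0

Step 1: d omega = sum_{i<j} (∂f_j/∂x_i - ∂f_i/∂x_j) dx_i ∧ dx_j:
  coeff of dx ∧ dy: -y + z
  coeff of dx ∧ dz: 3*x
  coeff of dy ∧ dz: -x - 6*y
Step 2: Apply d again to each 2-form coefficient. The only possible 3-form in R^3 is dx ∧ dy ∧ dz, with coefficient
  ∂(coeff of dy∧dz)/∂x - ∂(coeff of dx∧dz)/∂y + ∂(coeff of dx∧dy)/∂z
  = ∂/∂x (-x - 6*y) - ∂/∂y (3*x) + ∂/∂z (-y + z).
Each of these terms simplifies to sums of mixed partials that cancel in pairs. The result is 0 (by equality of mixed partials for smooth functions — Schwarz / Clairaut).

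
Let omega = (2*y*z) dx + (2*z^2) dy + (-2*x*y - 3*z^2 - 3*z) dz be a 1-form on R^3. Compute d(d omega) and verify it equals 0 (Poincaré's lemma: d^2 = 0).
d(d omega) = 0

Step 1: d omega = sum_{i<j} (∂f_j/∂x_i - ∂f_i/∂x_j) dx_i ∧ dx_j:
  coeff of dx ∧ dy: -2*z
  coeff of dx ∧ dz: -4*y
  coeff of dy ∧ dz: -2*x - 4*z
Step 2: Apply d again to each 2-form coefficient. The only possible 3-form in R^3 is dx ∧ dy ∧ dz, with coefficient
  ∂(coeff of dy∧dz)/∂x - ∂(coeff of dx∧dz)/∂y + ∂(coeff of dx∧dy)/∂z
  = ∂/∂x (-2*x - 4*z) - ∂/∂y (-4*y) + ∂/∂z (-2*z).
Each of these terms simplifies to sums of mixed partials that cancel in pairs. The result is 0 (by equality of mixed partials for smooth functions — Schwarz / Clairaut).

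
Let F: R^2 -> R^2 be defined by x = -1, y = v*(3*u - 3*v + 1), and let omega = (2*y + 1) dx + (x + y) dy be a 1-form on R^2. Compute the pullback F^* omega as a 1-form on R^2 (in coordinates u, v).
F^* omega = (3*v*(3*u*v - 3*v^2 + v - 1)) du + (9*u^2*v - 27*u*v^2 + 6*u*v - 3*u + 18*v^3 - 9*v^2 + 7*v - 1) dv

Using F^*(f dg) = (f ∘ F) d(g ∘ F), substitute each coordinate x_i by F_i(u, v) in f_i, and replace dx_i by d F_i = (∂F_i/∂u) du + (∂F_i/∂v) dv.
  For the x component: f_1(F) = 6*u*v - 6*v^2 + 2*v + 1; d F_1 = (0) du + (0) dv
  For the y component: f_2(F) = 3*u*v - 3*v^2 + v - 1; d F_2 = (3*v) du + (3*u - 6*v + 1) dv
Combining and collecting du, dv coefficients:
  coeff of du: 3*v*(3*u*v - 3*v^2 + v - 1)
  coeff of dv: 9*u^2*v - 27*u*v^2 + 6*u*v - 3*u + 18*v^3 - 9*v^2 + 7*v - 1
F^* omega = (3*v*(3*u*v - 3*v^2 + v - 1)) du + (9*u^2*v - 27*u*v^2 + 6*u*v - 3*u + 18*v^3 - 9*v^2 + 7*v - 1) dv.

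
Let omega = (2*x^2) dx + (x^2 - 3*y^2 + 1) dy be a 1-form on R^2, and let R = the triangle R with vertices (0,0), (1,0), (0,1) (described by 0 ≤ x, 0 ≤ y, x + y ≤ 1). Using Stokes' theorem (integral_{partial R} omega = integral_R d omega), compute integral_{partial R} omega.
integral_(partial R) omega = 1/3

Stokes: integral_partial_R omega = integral_R d omega with d omega = (∂Q/∂x - ∂P/∂y) dx ∧ dy.
  ∂Q/∂x = 2*x
  ∂P/∂y = 0
  integrand = ∂Q/∂x - ∂P/∂y = 2*x.
Integrating over R: integral_0^1 integral_0^{1-x} (2*x) dy dx = 1/3.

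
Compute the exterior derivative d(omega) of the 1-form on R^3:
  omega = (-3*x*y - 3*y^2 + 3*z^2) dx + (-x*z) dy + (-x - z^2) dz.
d(omega) = (3*x + 6*y - z) dx ∧ dy + (-6*z - 1) dx ∧ dz + (x) dy ∧ dz

For a 1-form omega = sum_i f_i dx_i, the exterior derivative is
  d(omega) = sum_{i < j} (∂f_j/∂x_i - ∂f_i/∂x_j) dx_i ∧ dx_j.
  coefficient of dx ∧ dy: ∂f_2/∂x - ∂f_1/∂y = ∂(-x*z)/∂x - ∂(-3*x*y - 3*y^2 + 3*z^2)/∂y = 3*x + 6*y - z
  coefficient of dx ∧ dz: ∂f_3/∂x - ∂f_1/∂z = ∂(-x - z^2)/∂x - ∂(-3*x*y - 3*y^2 + 3*z^2)/∂z = -6*z - 1
  coefficient of dy ∧ dz: ∂f_3/∂y - ∂f_2/∂z = ∂(-x - z^2)/∂y - ∂(-x*z)/∂z = x
Assembling: d(omega) = (3*x + 6*y - z) dx ∧ dy + (-6*z - 1) dx ∧ dz + (x) dy ∧ dz.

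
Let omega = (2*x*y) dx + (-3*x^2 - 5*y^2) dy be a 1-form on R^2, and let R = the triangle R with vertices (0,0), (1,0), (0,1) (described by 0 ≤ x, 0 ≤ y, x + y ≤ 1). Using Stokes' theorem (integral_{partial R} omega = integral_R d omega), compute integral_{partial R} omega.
integral_(partial R) omega = -4/3

Stokes: integral_partial_R omega = integral_R d omega with d omega = (∂Q/∂x - ∂P/∂y) dx ∧ dy.
  ∂Q/∂x = -6*x
  ∂P/∂y = 2*x
  integrand = ∂Q/∂x - ∂P/∂y = -8*x.
Integrating over R: integral_0^1 integral_0^{1-x} (-8*x) dy dx = -4/3.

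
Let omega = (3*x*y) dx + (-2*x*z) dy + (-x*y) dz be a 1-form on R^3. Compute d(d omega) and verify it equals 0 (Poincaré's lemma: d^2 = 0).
d(d omega) = 0

Step 1: d omega = sum_{i<j} (∂f_j/∂x_i - ∂f_i/∂x_j) dx_i ∧ dx_j:
  coeff of dx ∧ dy: -3*x - 2*z
  coeff of dx ∧ dz: -y
  coeff of dy ∧ dz: x
Step 2: Apply d again to each 2-form coefficient. The only possible 3-form in R^3 is dx ∧ dy ∧ dz, with coefficient
  ∂(coeff of dy∧dz)/∂x - ∂(coeff of dx∧dz)/∂y + ∂(coeff of dx∧dy)/∂z
  = ∂/∂x (x) - ∂/∂y (-y) + ∂/∂z (-3*x - 2*z).
Each of these terms simplifies to sums of mixed partials that cancel in pairs. The result is 0 (by equality of mixed partials for smooth functions — Schwarz / Clairaut).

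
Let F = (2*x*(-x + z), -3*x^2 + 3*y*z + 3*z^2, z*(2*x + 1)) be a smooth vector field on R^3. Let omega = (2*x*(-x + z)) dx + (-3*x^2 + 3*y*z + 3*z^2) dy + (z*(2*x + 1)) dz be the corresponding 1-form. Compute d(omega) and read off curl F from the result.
d(omega) = (-3*y - 6*z) dy ∧ dz + (2*x - 2*z) dz ∧ dx + (-6*x) dx ∧ dy; curl F = (-3*y - 6*z, 2*x - 2*z, -6*x)

d omega = sum_{i<j} (∂f_j/∂x_i - ∂f_i/∂x_j) dx_i ∧ dx_j. Under the identification (dy ∧ dz, dz ∧ dx, dx ∧ dy) ↔ (e_x, e_y, e_z), the coefficients are exactly the components of curl F. Compute:
  ∂R/∂y - ∂Q/∂z = (0) - (3*y + 6*z) = -3*y - 6*z
  ∂P/∂z - ∂R/∂x = (2*x) - (2*z) = 2*x - 2*z
  ∂Q/∂x - ∂P/∂y = (-6*x) - (0) = -6*x.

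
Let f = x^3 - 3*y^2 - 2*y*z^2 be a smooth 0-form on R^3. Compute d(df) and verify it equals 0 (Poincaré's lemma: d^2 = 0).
d(df) = 0

Step 1: df = sum_i (∂f/∂x_i) dx_i = (3*x^2) dx + (-6*y - 2*z^2) dy + (-4*y*z) dz.
Step 2: Apply d again. Using the 1-form formula, the coefficient of dx ∧ dy in d(df) is ∂^2 f/∂x ∂y - ∂^2 f/∂y ∂x = (0) - (0) = 0 (equality of mixed partials for smooth f).
Similarly for dx ∧ dz and dy ∧ dz — all coefficients vanish. So d(df) = 0.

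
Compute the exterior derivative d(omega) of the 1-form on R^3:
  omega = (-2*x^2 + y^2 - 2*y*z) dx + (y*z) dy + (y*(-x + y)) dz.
d(omega) = (-2*y + 2*z) dx ∧ dy + (y) dx ∧ dz + (-x + y) dy ∧ dz

For a 1-form omega = sum_i f_i dx_i, the exterior derivative is
  d(omega) = sum_{i < j} (∂f_j/∂x_i - ∂f_i/∂x_j) dx_i ∧ dx_j.
  coefficient of dx ∧ dy: ∂f_2/∂x - ∂f_1/∂y = ∂(y*z)/∂x - ∂(-2*x^2 + y^2 - 2*y*z)/∂y = -2*y + 2*z
  coefficient of dx ∧ dz: ∂f_3/∂x - ∂f_1/∂z = ∂(y*(-x + y))/∂x - ∂(-2*x^2 + y^2 - 2*y*z)/∂z = y
  coefficient of dy ∧ dz: ∂f_3/∂y - ∂f_2/∂z = ∂(y*(-x + y))/∂y - ∂(y*z)/∂z = -x + y
Assembling: d(omega) = (-2*y + 2*z) dx ∧ dy + (y) dx ∧ dz + (-x + y) dy ∧ dz.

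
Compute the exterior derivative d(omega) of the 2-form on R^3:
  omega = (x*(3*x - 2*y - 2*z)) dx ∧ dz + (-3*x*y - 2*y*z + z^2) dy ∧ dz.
d(omega) = (2*x - 3*y) dx ∧ dy ∧ dz

For a 2-form omega = sum_{i<j} g_{ij} dx_i ∧ dx_j, the exterior derivative is
  d(omega) = sum_{i<j} d(g_{ij}) ∧ dx_i ∧ dx_j = sum_{i<j, k} (∂g_{ij}/∂x_k) dx_k ∧ dx_i ∧ dx_j.
Expand each term, using dx_k ∧ dx_i ∧ dx_j = sgn(permutation) dx_{(a)} ∧ dx_{(b)} ∧ dx_{(c)} with (a < b < c) sorted:
  d(x*(3*x - 2*y - 2*z)) includes (∂/∂y)(x*(3*x - 2*y - 2*z)) dy = (-2*x) dy, which multiplied by dx ∧ dz gives (2*x) dx ∧ dy ∧ dz
  d(-3*x*y - 2*y*z + z^2) includes (∂/∂x)(-3*x*y - 2*y*z + z^2) dx = (-3*y) dx, which multiplied by dy ∧ dz gives (-3*y) dx ∧ dy ∧ dz
Collecting like 3-forms: d(omega) = (2*x - 3*y) dx ∧ dy ∧ dz.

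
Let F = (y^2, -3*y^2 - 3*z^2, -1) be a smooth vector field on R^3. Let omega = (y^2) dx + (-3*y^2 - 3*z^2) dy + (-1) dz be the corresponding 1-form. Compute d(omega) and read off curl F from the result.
d(omega) = (6*z) dy ∧ dz + (0) dz ∧ dx + (-2*y) dx ∧ dy; curl F = (6*z, 0, -2*y)

d omega = sum_{i<j} (∂f_j/∂x_i - ∂f_i/∂x_j) dx_i ∧ dx_j. Under the identification (dy ∧ dz, dz ∧ dx, dx ∧ dy) ↔ (e_x, e_y, e_z), the coefficients are exactly the components of curl F. Compute:
  ∂R/∂y - ∂Q/∂z = (0) - (-6*z) = 6*z
  ∂P/∂z - ∂R/∂x = (0) - (0) = 0
  ∂Q/∂x - ∂P/∂y = (0) - (2*y) = -2*y.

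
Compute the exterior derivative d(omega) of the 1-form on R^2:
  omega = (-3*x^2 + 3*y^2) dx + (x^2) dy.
d(omega) = (2*x - 6*y) dx ∧ dy

For a 1-form omega = sum_i f_i dx_i, the exterior derivative is
  d(omega) = sum_{i < j} (∂f_j/∂x_i - ∂f_i/∂x_j) dx_i ∧ dx_j.
  coefficient of dx ∧ dy: ∂f_2/∂x - ∂f_1/∂y = ∂(x^2)/∂x - ∂(-3*x^2 + 3*y^2)/∂y = 2*x - 6*y
Assembling: d(omega) = (2*x - 6*y) dx ∧ dy.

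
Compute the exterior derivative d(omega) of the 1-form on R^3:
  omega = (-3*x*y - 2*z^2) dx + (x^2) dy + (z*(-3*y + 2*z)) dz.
d(omega) = (5*x) dx ∧ dy + (4*z) dx ∧ dz + (-3*z) dy ∧ dz

For a 1-form omega = sum_i f_i dx_i, the exterior derivative is
  d(omega) = sum_{i < j} (∂f_j/∂x_i - ∂f_i/∂x_j) dx_i ∧ dx_j.
  coefficient of dx ∧ dy: ∂f_2/∂x - ∂f_1/∂y = ∂(x^2)/∂x - ∂(-3*x*y - 2*z^2)/∂y = 5*x
  coefficient of dx ∧ dz: ∂f_3/∂x - ∂f_1/∂z = ∂(z*(-3*y + 2*z))/∂x - ∂(-3*x*y - 2*z^2)/∂z = 4*z
  coefficient of dy ∧ dz: ∂f_3/∂y - ∂f_2/∂z = ∂(z*(-3*y + 2*z))/∂y - ∂(x^2)/∂z = -3*z
Assembling: d(omega) = (5*x) dx ∧ dy + (4*z) dx ∧ dz + (-3*z) dy ∧ dz.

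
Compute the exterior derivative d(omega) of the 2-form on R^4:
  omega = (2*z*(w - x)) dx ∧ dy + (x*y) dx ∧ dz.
d(omega) = (2*w - 3*x) dx ∧ dy ∧ dz + (2*z) dx ∧ dy ∧ dw

For a 2-form omega = sum_{i<j} g_{ij} dx_i ∧ dx_j, the exterior derivative is
  d(omega) = sum_{i<j} d(g_{ij}) ∧ dx_i ∧ dx_j = sum_{i<j, k} (∂g_{ij}/∂x_k) dx_k ∧ dx_i ∧ dx_j.
Expand each term, using dx_k ∧ dx_i ∧ dx_j = sgn(permutation) dx_{(a)} ∧ dx_{(b)} ∧ dx_{(c)} with (a < b < c) sorted:
  d(2*z*(w - x)) includes (∂/∂z)(2*z*(w - x)) dz = (2*w - 2*x) dz, which multiplied by dx ∧ dy gives (2*w - 2*x) dx ∧ dy ∧ dz
  d(2*z*(w - x)) includes (∂/∂w)(2*z*(w - x)) dw = (2*z) dw, which multiplied by dx ∧ dy gives (2*z) dx ∧ dy ∧ dw
  d(x*y) includes (∂/∂y)(x*y) dy = (x) dy, which multiplied by dx ∧ dz gives (-x) dx ∧ dy ∧ dz
Collecting like 3-forms: d(omega) = (2*w - 3*x) dx ∧ dy ∧ dz + (2*z) dx ∧ dy ∧ dw.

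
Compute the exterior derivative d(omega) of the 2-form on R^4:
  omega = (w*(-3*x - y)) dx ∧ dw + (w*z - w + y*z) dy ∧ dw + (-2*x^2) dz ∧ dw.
d(omega) = (w) dx ∧ dy ∧ dw + (-w - y) dy ∧ dz ∧ dw + (-4*x) dx ∧ dz ∧ dw

For a 2-form omega = sum_{i<j} g_{ij} dx_i ∧ dx_j, the exterior derivative is
  d(omega) = sum_{i<j} d(g_{ij}) ∧ dx_i ∧ dx_j = sum_{i<j, k} (∂g_{ij}/∂x_k) dx_k ∧ dx_i ∧ dx_j.
Expand each term, using dx_k ∧ dx_i ∧ dx_j = sgn(permutation) dx_{(a)} ∧ dx_{(b)} ∧ dx_{(c)} with (a < b < c) sorted:
  d(w*(-3*x - y)) includes (∂/∂y)(w*(-3*x - y)) dy = (-w) dy, which multiplied by dx ∧ dw gives (w) dx ∧ dy ∧ dw
  d(w*z - w + y*z) includes (∂/∂z)(w*z - w + y*z) dz = (w + y) dz, which multiplied by dy ∧ dw gives (-w - y) dy ∧ dz ∧ dw
  d(-2*x^2) includes (∂/∂x)(-2*x^2) dx = (-4*x) dx, which multiplied by dz ∧ dw gives (-4*x) dx ∧ dz ∧ dw
Collecting like 3-forms: d(omega) = (w) dx ∧ dy ∧ dw + (-w - y) dy ∧ dz ∧ dw + (-4*x) dx ∧ dz ∧ dw.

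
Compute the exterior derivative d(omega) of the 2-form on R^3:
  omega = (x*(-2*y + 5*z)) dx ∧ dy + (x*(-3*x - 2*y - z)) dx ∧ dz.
d(omega) = (7*x) dx ∧ dy ∧ dz

For a 2-form omega = sum_{i<j} g_{ij} dx_i ∧ dx_j, the exterior derivative is
  d(omega) = sum_{i<j} d(g_{ij}) ∧ dx_i ∧ dx_j = sum_{i<j, k} (∂g_{ij}/∂x_k) dx_k ∧ dx_i ∧ dx_j.
Expand each term, using dx_k ∧ dx_i ∧ dx_j = sgn(permutation) dx_{(a)} ∧ dx_{(b)} ∧ dx_{(c)} with (a < b < c) sorted:
  d(x*(-2*y + 5*z)) includes (∂/∂z)(x*(-2*y + 5*z)) dz = (5*x) dz, which multiplied by dx ∧ dy gives (5*x) dx ∧ dy ∧ dz
  d(x*(-3*x - 2*y - z)) includes (∂/∂y)(x*(-3*x - 2*y - z)) dy = (-2*x) dy, which multiplied by dx ∧ dz gives (2*x) dx ∧ dy ∧ dz
Collecting like 3-forms: d(omega) = (7*x) dx ∧ dy ∧ dz.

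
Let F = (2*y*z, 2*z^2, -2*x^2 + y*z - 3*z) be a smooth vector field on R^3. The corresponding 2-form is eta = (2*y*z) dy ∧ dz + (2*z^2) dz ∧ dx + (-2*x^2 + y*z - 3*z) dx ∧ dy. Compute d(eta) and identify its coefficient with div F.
d(eta) = (y - 3) dx ∧ dy ∧ dz; div F = y - 3

For a 2-form in R^3 of the form above, applying d gives a 3-form with coefficient ∂P/∂x + ∂Q/∂y + ∂R/∂z:
  ∂P/∂x = 0
  ∂Q/∂y = 0
  ∂R/∂z = y - 3
Sum = y - 3, which is exactly div F.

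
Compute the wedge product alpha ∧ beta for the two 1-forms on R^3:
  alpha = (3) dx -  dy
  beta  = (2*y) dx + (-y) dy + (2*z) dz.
alpha ∧ beta = (-y) dx ∧ dy + (6*z) dx ∧ dz + (-2*z) dy ∧ dz

Distribute the wedge, using dx_i ∧ dx_j = -dx_j ∧ dx_i and dx_i ∧ dx_i = 0. For each pair (i, j) with i < j, the coefficient of dx_i ∧ dx_j in alpha ∧ beta is (alpha_i * beta_j - alpha_j * beta_i). Collecting: alpha ∧ beta = (-y) dx ∧ dy + (6*z) dx ∧ dz + (-2*z) dy ∧ dz.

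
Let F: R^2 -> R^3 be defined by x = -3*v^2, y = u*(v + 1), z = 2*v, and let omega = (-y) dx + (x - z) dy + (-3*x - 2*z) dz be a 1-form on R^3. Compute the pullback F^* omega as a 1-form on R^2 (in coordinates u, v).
F^* omega = (v*(-3*v^2 - 5*v - 2)) du + (v*(3*u*v + 4*u + 18*v - 8)) dv

Using F^*(f dg) = (f ∘ F) d(g ∘ F), substitute each coordinate x_i by F_i(u, v) in f_i, and replace dx_i by d F_i = (∂F_i/∂u) du + (∂F_i/∂v) dv.
  For the x component: f_1(F) = u*(-v - 1); d F_1 = (0) du + (-6*v) dv
  For the y component: f_2(F) = v*(-3*v - 2); d F_2 = (v + 1) du + (u) dv
  For the z component: f_3(F) = v*(9*v - 4); d F_3 = (0) du + (2) dv
Combining and collecting du, dv coefficients:
  coeff of du: v*(-3*v^2 - 5*v - 2)
  coeff of dv: v*(3*u*v + 4*u + 18*v - 8)
F^* omega = (v*(-3*v^2 - 5*v - 2)) du + (v*(3*u*v + 4*u + 18*v - 8)) dv.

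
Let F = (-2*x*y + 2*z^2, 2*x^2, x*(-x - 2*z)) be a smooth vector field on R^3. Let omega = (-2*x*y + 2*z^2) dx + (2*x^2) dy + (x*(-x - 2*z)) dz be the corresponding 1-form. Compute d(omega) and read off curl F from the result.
d(omega) = (0) dy ∧ dz + (2*x + 6*z) dz ∧ dx + (6*x) dx ∧ dy; curl F = (0, 2*x + 6*z, 6*x)

d omega = sum_{i<j} (∂f_j/∂x_i - ∂f_i/∂x_j) dx_i ∧ dx_j. Under the identification (dy ∧ dz, dz ∧ dx, dx ∧ dy) ↔ (e_x, e_y, e_z), the coefficients are exactly the components of curl F. Compute:
  ∂R/∂y - ∂Q/∂z = (0) - (0) = 0
  ∂P/∂z - ∂R/∂x = (4*z) - (-2*x - 2*z) = 2*x + 6*z
  ∂Q/∂x - ∂P/∂y = (4*x) - (-2*x) = 6*x.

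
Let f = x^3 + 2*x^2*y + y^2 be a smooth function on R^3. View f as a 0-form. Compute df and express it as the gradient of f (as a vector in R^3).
df = (x*(3*x + 4*y)) dx + (2*x^2 + 2*y) dy + (0) dz; grad f = (x*(3*x + 4*y), 2*x^2 + 2*y, 0)

For a 0-form f, d f = (∂f/∂x) dx + (∂f/∂y) dy + (∂f/∂z) dz. The components of the vector representation are exactly the entries of grad f in Cartesian coordinates:
  ∂f/∂x = x*(3*x + 4*y)
  ∂f/∂y = 2*x^2 + 2*y
  ∂f/∂z = 0.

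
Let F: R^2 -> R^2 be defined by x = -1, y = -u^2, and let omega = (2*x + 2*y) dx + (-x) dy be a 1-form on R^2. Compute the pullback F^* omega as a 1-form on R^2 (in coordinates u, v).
F^* omega = (-2*u) du

Using F^*(f dg) = (f ∘ F) d(g ∘ F), substitute each coordinate x_i by F_i(u, v) in f_i, and replace dx_i by d F_i = (∂F_i/∂u) du + (∂F_i/∂v) dv.
  For the x component: f_1(F) = -2*u^2 - 2; d F_1 = (0) du + (0) dv
  For the y component: f_2(F) = 1; d F_2 = (-2*u) du + (0) dv
Combining and collecting du, dv coefficients:
  coeff of du: -2*u
  coeff of dv: 0
F^* omega = (-2*u) du.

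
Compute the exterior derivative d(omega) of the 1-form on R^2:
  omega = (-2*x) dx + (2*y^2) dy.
d(omega) = 0

For a 1-form omega = sum_i f_i dx_i, the exterior derivative is
  d(omega) = sum_{i < j} (∂f_j/∂x_i - ∂f_i/∂x_j) dx_i ∧ dx_j.

Assembling: d(omega) = 0.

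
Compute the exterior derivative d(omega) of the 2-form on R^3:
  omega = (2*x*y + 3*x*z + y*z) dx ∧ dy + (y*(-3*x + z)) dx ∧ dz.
d(omega) = (6*x + y - z) dx ∧ dy ∧ dz

For a 2-form omega = sum_{i<j} g_{ij} dx_i ∧ dx_j, the exterior derivative is
  d(omega) = sum_{i<j} d(g_{ij}) ∧ dx_i ∧ dx_j = sum_{i<j, k} (∂g_{ij}/∂x_k) dx_k ∧ dx_i ∧ dx_j.
Expand each term, using dx_k ∧ dx_i ∧ dx_j = sgn(permutation) dx_{(a)} ∧ dx_{(b)} ∧ dx_{(c)} with (a < b < c) sorted:
  d(2*x*y + 3*x*z + y*z) includes (∂/∂z)(2*x*y + 3*x*z + y*z) dz = (3*x + y) dz, which multiplied by dx ∧ dy gives (3*x + y) dx ∧ dy ∧ dz
  d(y*(-3*x + z)) includes (∂/∂y)(y*(-3*x + z)) dy = (-3*x + z) dy, which multiplied by dx ∧ dz gives (3*x - z) dx ∧ dy ∧ dz
Collecting like 3-forms: d(omega) = (6*x + y - z) dx ∧ dy ∧ dz.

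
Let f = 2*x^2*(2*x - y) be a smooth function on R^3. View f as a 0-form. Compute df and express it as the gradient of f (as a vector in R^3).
df = (4*x*(3*x - y)) dx + (-2*x^2) dy + (0) dz; grad f = (4*x*(3*x - y), -2*x^2, 0)

For a 0-form f, d f = (∂f/∂x) dx + (∂f/∂y) dy + (∂f/∂z) dz. The components of the vector representation are exactly the entries of grad f in Cartesian coordinates:
  ∂f/∂x = 4*x*(3*x - y)
  ∂f/∂y = -2*x^2
  ∂f/∂z = 0.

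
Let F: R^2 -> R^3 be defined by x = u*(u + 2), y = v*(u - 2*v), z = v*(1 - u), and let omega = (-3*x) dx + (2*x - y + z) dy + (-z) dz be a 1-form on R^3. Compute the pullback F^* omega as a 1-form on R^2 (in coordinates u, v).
F^* omega = (-6*u^3 + 2*u^2*v - 18*u^2 - 3*u*v^2 + 4*u*v - 12*u + 2*v^3 + 2*v^2) du + (2*u^3 - 11*u^2*v + 4*u^2 + 10*u*v^2 - 13*u*v - 8*v^3 - 4*v^2 - v) dv

Using F^*(f dg) = (f ∘ F) d(g ∘ F), substitute each coordinate x_i by F_i(u, v) in f_i, and replace dx_i by d F_i = (∂F_i/∂u) du + (∂F_i/∂v) dv.
  For the x component: f_1(F) = 3*u*(-u - 2); d F_1 = (2*u + 2) du + (0) dv
  For the y component: f_2(F) = 2*u^2 - 2*u*v + 4*u + 2*v^2 + v; d F_2 = (v) du + (u - 4*v) dv
  For the z component: f_3(F) = v*(u - 1); d F_3 = (-v) du + (1 - u) dv
Combining and collecting du, dv coefficients:
  coeff of du: -6*u^3 + 2*u^2*v - 18*u^2 - 3*u*v^2 + 4*u*v - 12*u + 2*v^3 + 2*v^2
  coeff of dv: 2*u^3 - 11*u^2*v + 4*u^2 + 10*u*v^2 - 13*u*v - 8*v^3 - 4*v^2 - v
F^* omega = (-6*u^3 + 2*u^2*v - 18*u^2 - 3*u*v^2 + 4*u*v - 12*u + 2*v^3 + 2*v^2) du + (2*u^3 - 11*u^2*v + 4*u^2 + 10*u*v^2 - 13*u*v - 8*v^3 - 4*v^2 - v) dv.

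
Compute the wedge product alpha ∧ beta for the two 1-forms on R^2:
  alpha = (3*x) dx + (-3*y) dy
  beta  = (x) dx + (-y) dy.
alpha ∧ beta = 0

Distribute the wedge, using dx_i ∧ dx_j = -dx_j ∧ dx_i and dx_i ∧ dx_i = 0. For each pair (i, j) with i < j, the coefficient of dx_i ∧ dx_j in alpha ∧ beta is (alpha_i * beta_j - alpha_j * beta_i). Collecting: alpha ∧ beta = 0.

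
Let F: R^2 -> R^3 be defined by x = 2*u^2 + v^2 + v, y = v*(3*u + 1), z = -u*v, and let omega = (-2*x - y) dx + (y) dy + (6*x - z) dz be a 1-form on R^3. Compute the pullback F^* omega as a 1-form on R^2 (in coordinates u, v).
F^* omega = (-16*u^3 - 24*u^2*v - 12*u*v - 6*v^3 - 3*v^2) du + (-12*u^3 - 4*u^2 - 12*u*v^2 - 3*u*v - 4*v^3 - 8*v^2 - 2*v) dv

Using F^*(f dg) = (f ∘ F) d(g ∘ F), substitute each coordinate x_i by F_i(u, v) in f_i, and replace dx_i by d F_i = (∂F_i/∂u) du + (∂F_i/∂v) dv.
  For the x component: f_1(F) = -4*u^2 - 3*u*v - 2*v^2 - 3*v; d F_1 = (4*u) du + (2*v + 1) dv
  For the y component: f_2(F) = v*(3*u + 1); d F_2 = (3*v) du + (3*u + 1) dv
  For the z component: f_3(F) = 12*u^2 + u*v + 6*v^2 + 6*v; d F_3 = (-v) du + (-u) dv
Combining and collecting du, dv coefficients:
  coeff of du: -16*u^3 - 24*u^2*v - 12*u*v - 6*v^3 - 3*v^2
  coeff of dv: -12*u^3 - 4*u^2 - 12*u*v^2 - 3*u*v - 4*v^3 - 8*v^2 - 2*v
F^* omega = (-16*u^3 - 24*u^2*v - 12*u*v - 6*v^3 - 3*v^2) du + (-12*u^3 - 4*u^2 - 12*u*v^2 - 3*u*v - 4*v^3 - 8*v^2 - 2*v) dv.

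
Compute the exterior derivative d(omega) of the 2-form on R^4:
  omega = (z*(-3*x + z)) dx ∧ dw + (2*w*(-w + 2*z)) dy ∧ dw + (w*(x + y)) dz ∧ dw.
d(omega) = (w + 3*x - 2*z) dx ∧ dz ∧ dw + (-3*w) dy ∧ dz ∧ dw

For a 2-form omega = sum_{i<j} g_{ij} dx_i ∧ dx_j, the exterior derivative is
  d(omega) = sum_{i<j} d(g_{ij}) ∧ dx_i ∧ dx_j = sum_{i<j, k} (∂g_{ij}/∂x_k) dx_k ∧ dx_i ∧ dx_j.
Expand each term, using dx_k ∧ dx_i ∧ dx_j = sgn(permutation) dx_{(a)} ∧ dx_{(b)} ∧ dx_{(c)} with (a < b < c) sorted:
  d(z*(-3*x + z)) includes (∂/∂z)(z*(-3*x + z)) dz = (-3*x + 2*z) dz, which multiplied by dx ∧ dw gives (3*x - 2*z) dx ∧ dz ∧ dw
  d(2*w*(-w + 2*z)) includes (∂/∂z)(2*w*(-w + 2*z)) dz = (4*w) dz, which multiplied by dy ∧ dw gives (-4*w) dy ∧ dz ∧ dw
  d(w*(x + y)) includes (∂/∂x)(w*(x + y)) dx = (w) dx, which multiplied by dz ∧ dw gives (w) dx ∧ dz ∧ dw
  d(w*(x + y)) includes (∂/∂y)(w*(x + y)) dy = (w) dy, which multiplied by dz ∧ dw gives (w) dy ∧ dz ∧ dw
Collecting like 3-forms: d(omega) = (w + 3*x - 2*z) dx ∧ dz ∧ dw + (-3*w) dy ∧ dz ∧ dw.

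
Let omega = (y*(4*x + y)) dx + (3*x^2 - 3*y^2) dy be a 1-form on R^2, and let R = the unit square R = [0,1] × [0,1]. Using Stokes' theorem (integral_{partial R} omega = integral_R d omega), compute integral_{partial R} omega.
integral_(partial R) omega = 0

Stokes: integral_partial_R omega = integral_R d omega with d omega = (∂Q/∂x - ∂P/∂y) dx ∧ dy.
  ∂Q/∂x = 6*x
  ∂P/∂y = 4*x + 2*y
  integrand = ∂Q/∂x - ∂P/∂y = 2*x - 2*y.
Integrating over R: integral_0^1 integral_0^1 (2*x - 2*y) dx dy = 0.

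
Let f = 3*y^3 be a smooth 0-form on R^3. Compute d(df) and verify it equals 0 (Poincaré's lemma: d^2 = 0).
d(df) = 0

Step 1: df = sum_i (∂f/∂x_i) dx_i = (0) dx + (9*y^2) dy + (0) dz.
Step 2: Apply d again. Using the 1-form formula, the coefficient of dx ∧ dy in d(df) is ∂^2 f/∂x ∂y - ∂^2 f/∂y ∂x = (0) - (0) = 0 (equality of mixed partials for smooth f).
Similarly for dx ∧ dz and dy ∧ dz — all coefficients vanish. So d(df) = 0.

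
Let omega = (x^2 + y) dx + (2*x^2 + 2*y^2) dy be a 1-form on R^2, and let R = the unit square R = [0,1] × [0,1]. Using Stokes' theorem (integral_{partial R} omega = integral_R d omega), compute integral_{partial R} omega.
integral_(partial R) omega = 1

Stokes: integral_partial_R omega = integral_R d omega with d omega = (∂Q/∂x - ∂P/∂y) dx ∧ dy.
  ∂Q/∂x = 4*x
  ∂P/∂y = 1
  integrand = ∂Q/∂x - ∂P/∂y = 4*x - 1.
Integrating over R: integral_0^1 integral_0^1 (4*x - 1) dx dy = 1.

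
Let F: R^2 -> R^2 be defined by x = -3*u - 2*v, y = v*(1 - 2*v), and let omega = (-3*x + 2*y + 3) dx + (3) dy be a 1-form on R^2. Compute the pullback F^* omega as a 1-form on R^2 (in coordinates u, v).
F^* omega = (-27*u + 12*v^2 - 24*v - 9) du + (-18*u + 8*v^2 - 28*v - 3) dv

Using F^*(f dg) = (f ∘ F) d(g ∘ F), substitute each coordinate x_i by F_i(u, v) in f_i, and replace dx_i by d F_i = (∂F_i/∂u) du + (∂F_i/∂v) dv.
  For the x component: f_1(F) = 9*u - 4*v^2 + 8*v + 3; d F_1 = (-3) du + (-2) dv
  For the y component: f_2(F) = 3; d F_2 = (0) du + (1 - 4*v) dv
Combining and collecting du, dv coefficients:
  coeff of du: -27*u + 12*v^2 - 24*v - 9
  coeff of dv: -18*u + 8*v^2 - 28*v - 3
F^* omega = (-27*u + 12*v^2 - 24*v - 9) du + (-18*u + 8*v^2 - 28*v - 3) dv.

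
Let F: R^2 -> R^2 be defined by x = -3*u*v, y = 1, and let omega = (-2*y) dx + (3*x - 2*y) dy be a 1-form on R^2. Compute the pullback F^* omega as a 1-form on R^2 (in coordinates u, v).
F^* omega = (6*v) du + (6*u) dv

Using F^*(f dg) = (f ∘ F) d(g ∘ F), substitute each coordinate x_i by F_i(u, v) in f_i, and replace dx_i by d F_i = (∂F_i/∂u) du + (∂F_i/∂v) dv.
  For the x component: f_1(F) = -2; d F_1 = (-3*v) du + (-3*u) dv
  For the y component: f_2(F) = -9*u*v - 2; d F_2 = (0) du + (0) dv
Combining and collecting du, dv coefficients:
  coeff of du: 6*v
  coeff of dv: 6*u
F^* omega = (6*v) du + (6*u) dv.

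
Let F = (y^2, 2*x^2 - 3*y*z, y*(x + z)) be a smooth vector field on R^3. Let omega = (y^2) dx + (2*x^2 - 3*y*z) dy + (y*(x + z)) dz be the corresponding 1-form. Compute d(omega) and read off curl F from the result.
d(omega) = (x + 3*y + z) dy ∧ dz + (-y) dz ∧ dx + (4*x - 2*y) dx ∧ dy; curl F = (x + 3*y + z, -y, 4*x - 2*y)

d omega = sum_{i<j} (∂f_j/∂x_i - ∂f_i/∂x_j) dx_i ∧ dx_j. Under the identification (dy ∧ dz, dz ∧ dx, dx ∧ dy) ↔ (e_x, e_y, e_z), the coefficients are exactly the components of curl F. Compute:
  ∂R/∂y - ∂Q/∂z = (x + z) - (-3*y) = x + 3*y + z
  ∂P/∂z - ∂R/∂x = (0) - (y) = -y
  ∂Q/∂x - ∂P/∂y = (4*x) - (2*y) = 4*x - 2*y.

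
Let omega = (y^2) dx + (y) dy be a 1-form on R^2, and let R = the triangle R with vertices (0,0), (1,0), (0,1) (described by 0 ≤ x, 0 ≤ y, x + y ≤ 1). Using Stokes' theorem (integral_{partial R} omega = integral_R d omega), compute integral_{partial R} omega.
integral_(partial R) omega = -1/3

Stokes: integral_partial_R omega = integral_R d omega with d omega = (∂Q/∂x - ∂P/∂y) dx ∧ dy.
  ∂Q/∂x = 0
  ∂P/∂y = 2*y
  integrand = ∂Q/∂x - ∂P/∂y = -2*y.
Integrating over R: integral_0^1 integral_0^{1-x} (-2*y) dy dx = -1/3.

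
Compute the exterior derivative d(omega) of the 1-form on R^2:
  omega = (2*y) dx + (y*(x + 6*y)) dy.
d(omega) = (y - 2) dx ∧ dy

For a 1-form omega = sum_i f_i dx_i, the exterior derivative is
  d(omega) = sum_{i < j} (∂f_j/∂x_i - ∂f_i/∂x_j) dx_i ∧ dx_j.
  coefficient of dx ∧ dy: ∂f_2/∂x - ∂f_1/∂y = ∂(y*(x + 6*y))/∂x - ∂(2*y)/∂y = y - 2
Assembling: d(omega) = (y - 2) dx ∧ dy.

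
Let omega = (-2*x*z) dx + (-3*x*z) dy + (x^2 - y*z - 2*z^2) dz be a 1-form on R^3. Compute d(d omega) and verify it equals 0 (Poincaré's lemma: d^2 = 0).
d(d omega) = 0

Step 1: d omega = sum_{i<j} (∂f_j/∂x_i - ∂f_i/∂x_j) dx_i ∧ dx_j:
  coeff of dx ∧ dy: -3*z
  coeff of dx ∧ dz: 4*x
  coeff of dy ∧ dz: 3*x - z
Step 2: Apply d again to each 2-form coefficient. The only possible 3-form in R^3 is dx ∧ dy ∧ dz, with coefficient
  ∂(coeff of dy∧dz)/∂x - ∂(coeff of dx∧dz)/∂y + ∂(coeff of dx∧dy)/∂z
  = ∂/∂x (3*x - z) - ∂/∂y (4*x) + ∂/∂z (-3*z).
Each of these terms simplifies to sums of mixed partials that cancel in pairs. The result is 0 (by equality of mixed partials for smooth functions — Schwarz / Clairaut).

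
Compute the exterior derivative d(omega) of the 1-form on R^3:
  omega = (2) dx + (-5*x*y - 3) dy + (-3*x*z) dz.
d(omega) = (-5*y) dx ∧ dy + (-3*z) dx ∧ dz

For a 1-form omega = sum_i f_i dx_i, the exterior derivative is
  d(omega) = sum_{i < j} (∂f_j/∂x_i - ∂f_i/∂x_j) dx_i ∧ dx_j.
  coefficient of dx ∧ dy: ∂f_2/∂x - ∂f_1/∂y = ∂(-5*x*y - 3)/∂x - ∂(2)/∂y = -5*y
  coefficient of dx ∧ dz: ∂f_3/∂x - ∂f_1/∂z = ∂(-3*x*z)/∂x - ∂(2)/∂z = -3*z
Assembling: d(omega) = (-5*y) dx ∧ dy + (-3*z) dx ∧ dz.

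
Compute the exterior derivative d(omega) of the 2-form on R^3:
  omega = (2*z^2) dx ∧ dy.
d(omega) = (4*z) dx ∧ dy ∧ dz

For a 2-form omega = sum_{i<j} g_{ij} dx_i ∧ dx_j, the exterior derivative is
  d(omega) = sum_{i<j} d(g_{ij}) ∧ dx_i ∧ dx_j = sum_{i<j, k} (∂g_{ij}/∂x_k) dx_k ∧ dx_i ∧ dx_j.
Expand each term, using dx_k ∧ dx_i ∧ dx_j = sgn(permutation) dx_{(a)} ∧ dx_{(b)} ∧ dx_{(c)} with (a < b < c) sorted:
  d(2*z^2) includes (∂/∂z)(2*z^2) dz = (4*z) dz, which multiplied by dx ∧ dy gives (4*z) dx ∧ dy ∧ dz
Collecting like 3-forms: d(omega) = (4*z) dx ∧ dy ∧ dz.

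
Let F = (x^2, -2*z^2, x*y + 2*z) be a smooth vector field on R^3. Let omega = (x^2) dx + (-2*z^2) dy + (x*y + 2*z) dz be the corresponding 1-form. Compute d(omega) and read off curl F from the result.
d(omega) = (x + 4*z) dy ∧ dz + (-y) dz ∧ dx + (0) dx ∧ dy; curl F = (x + 4*z, -y, 0)

d omega = sum_{i<j} (∂f_j/∂x_i - ∂f_i/∂x_j) dx_i ∧ dx_j. Under the identification (dy ∧ dz, dz ∧ dx, dx ∧ dy) ↔ (e_x, e_y, e_z), the coefficients are exactly the components of curl F. Compute:
  ∂R/∂y - ∂Q/∂z = (x) - (-4*z) = x + 4*z
  ∂P/∂z - ∂R/∂x = (0) - (y) = -y
  ∂Q/∂x - ∂P/∂y = (0) - (0) = 0.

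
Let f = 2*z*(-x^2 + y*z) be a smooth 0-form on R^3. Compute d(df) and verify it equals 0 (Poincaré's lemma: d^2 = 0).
d(df) = 0

Step 1: df = sum_i (∂f/∂x_i) dx_i = (-4*x*z) dx + (2*z^2) dy + (-2*x^2 + 4*y*z) dz.
Step 2: Apply d again. Using the 1-form formula, the coefficient of dx ∧ dy in d(df) is ∂^2 f/∂x ∂y - ∂^2 f/∂y ∂x = (0) - (0) = 0 (equality of mixed partials for smooth f).
Similarly for dx ∧ dz and dy ∧ dz — all coefficients vanish. So d(df) = 0.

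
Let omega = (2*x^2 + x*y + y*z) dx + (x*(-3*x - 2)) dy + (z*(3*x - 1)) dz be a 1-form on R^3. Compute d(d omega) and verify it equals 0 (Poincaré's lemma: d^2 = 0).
d(d omega) = 0

Step 1: d omega = sum_{i<j} (∂f_j/∂x_i - ∂f_i/∂x_j) dx_i ∧ dx_j:
  coeff of dx ∧ dy: -7*x - z - 2
  coeff of dx ∧ dz: -y + 3*z
  coeff of dy ∧ dz: 0
Step 2: Apply d again to each 2-form coefficient. The only possible 3-form in R^3 is dx ∧ dy ∧ dz, with coefficient
  ∂(coeff of dy∧dz)/∂x - ∂(coeff of dx∧dz)/∂y + ∂(coeff of dx∧dy)/∂z
  = ∂/∂x (0) - ∂/∂y (-y + 3*z) + ∂/∂z (-7*x - z - 2).
Each of these terms simplifies to sums of mixed partials that cancel in pairs. The result is 0 (by equality of mixed partials for smooth functions — Schwarz / Clairaut).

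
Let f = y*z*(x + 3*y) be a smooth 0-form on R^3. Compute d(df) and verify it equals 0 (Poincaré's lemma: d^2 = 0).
d(df) = 0

Step 1: df = sum_i (∂f/∂x_i) dx_i = (y*z) dx + (z*(x + 6*y)) dy + (y*(x + 3*y)) dz.
Step 2: Apply d again. Using the 1-form formula, the coefficient of dx ∧ dy in d(df) is ∂^2 f/∂x ∂y - ∂^2 f/∂y ∂x = (z) - (z) = 0 (equality of mixed partials for smooth f).
Similarly for dx ∧ dz and dy ∧ dz — all coefficients vanish. So d(df) = 0.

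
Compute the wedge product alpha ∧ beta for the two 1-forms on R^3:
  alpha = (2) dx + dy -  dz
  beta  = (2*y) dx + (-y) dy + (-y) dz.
alpha ∧ beta = (-4*y) dx ∧ dy + (-2*y) dy ∧ dz

Distribute the wedge, using dx_i ∧ dx_j = -dx_j ∧ dx_i and dx_i ∧ dx_i = 0. For each pair (i, j) with i < j, the coefficient of dx_i ∧ dx_j in alpha ∧ beta is (alpha_i * beta_j - alpha_j * beta_i). Collecting: alpha ∧ beta = (-4*y) dx ∧ dy + (-2*y) dy ∧ dz.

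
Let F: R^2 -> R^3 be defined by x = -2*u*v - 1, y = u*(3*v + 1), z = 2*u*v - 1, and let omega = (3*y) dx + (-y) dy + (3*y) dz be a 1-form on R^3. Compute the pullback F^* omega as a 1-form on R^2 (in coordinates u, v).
F^* omega = (u*(-9*v^2 - 6*v - 1)) du + (u^2*(-9*v - 3)) dv

Using F^*(f dg) = (f ∘ F) d(g ∘ F), substitute each coordinate x_i by F_i(u, v) in f_i, and replace dx_i by d F_i = (∂F_i/∂u) du + (∂F_i/∂v) dv.
  For the x component: f_1(F) = 3*u*(3*v + 1); d F_1 = (-2*v) du + (-2*u) dv
  For the y component: f_2(F) = u*(-3*v - 1); d F_2 = (3*v + 1) du + (3*u) dv
  For the z component: f_3(F) = 3*u*(3*v + 1); d F_3 = (2*v) du + (2*u) dv
Combining and collecting du, dv coefficients:
  coeff of du: u*(-9*v^2 - 6*v - 1)
  coeff of dv: u^2*(-9*v - 3)
F^* omega = (u*(-9*v^2 - 6*v - 1)) du + (u^2*(-9*v - 3)) dv.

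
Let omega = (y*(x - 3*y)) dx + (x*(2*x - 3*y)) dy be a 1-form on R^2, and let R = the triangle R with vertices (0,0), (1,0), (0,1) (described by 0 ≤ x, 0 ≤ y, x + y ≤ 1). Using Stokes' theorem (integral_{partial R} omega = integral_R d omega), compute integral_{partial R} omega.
integral_(partial R) omega = 1

Stokes: integral_partial_R omega = integral_R d omega with d omega = (∂Q/∂x - ∂P/∂y) dx ∧ dy.
  ∂Q/∂x = 4*x - 3*y
  ∂P/∂y = x - 6*y
  integrand = ∂Q/∂x - ∂P/∂y = 3*x + 3*y.
Integrating over R: integral_0^1 integral_0^{1-x} (3*x + 3*y) dy dx = 1.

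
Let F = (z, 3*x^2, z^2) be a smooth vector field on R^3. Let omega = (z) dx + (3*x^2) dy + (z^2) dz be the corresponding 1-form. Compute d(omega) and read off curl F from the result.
d(omega) = (0) dy ∧ dz + (1) dz ∧ dx + (6*x) dx ∧ dy; curl F = (0, 1, 6*x)

d omega = sum_{i<j} (∂f_j/∂x_i - ∂f_i/∂x_j) dx_i ∧ dx_j. Under the identification (dy ∧ dz, dz ∧ dx, dx ∧ dy) ↔ (e_x, e_y, e_z), the coefficients are exactly the components of curl F. Compute:
  ∂R/∂y - ∂Q/∂z = (0) - (0) = 0
  ∂P/∂z - ∂R/∂x = (1) - (0) = 1
  ∂Q/∂x - ∂P/∂y = (6*x) - (0) = 6*x.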